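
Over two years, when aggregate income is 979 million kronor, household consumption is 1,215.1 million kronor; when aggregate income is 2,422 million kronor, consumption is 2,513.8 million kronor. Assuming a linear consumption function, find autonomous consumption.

a = 334

MPC = ΔC/ΔY = (2513.8 − 1215.1)/(2422 − 979) = 1298.7/1443 = 0.9
a = C − MPC·Y = 1215.1 − 0.9(979) = 1215.1 − 881.1 = 334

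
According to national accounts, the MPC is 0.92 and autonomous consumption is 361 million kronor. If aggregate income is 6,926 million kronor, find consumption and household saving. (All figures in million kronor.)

C = 6732.92; S = 193.08

C = 361 + 0.92(6926) = 361 + 6371.92 = 6732.92
S = Y − C = 6926 − 6732.92 = 193.08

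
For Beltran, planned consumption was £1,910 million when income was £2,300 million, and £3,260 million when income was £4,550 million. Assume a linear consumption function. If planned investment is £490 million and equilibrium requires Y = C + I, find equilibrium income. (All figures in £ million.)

Y = 2550

MPC = (3260 − 1910)/(4550 − 2300) = 1350/2250 = 0.6
a = 1910 − 0.6(2300) = 530
Equilibrium: Y = 530 + 0.6Y + 490
0.4Y = 1020, so Y = 1020/0.4 = 2550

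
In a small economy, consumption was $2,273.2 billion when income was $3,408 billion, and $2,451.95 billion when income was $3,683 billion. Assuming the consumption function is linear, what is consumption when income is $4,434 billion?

C = 2940.1

MPC = (2451.95 − 2273.2)/(3683 − 3408) = 178.75/275 = 0.65
a = 2273.2 − 0.65(3408) = 2273.2 − 2215.2 = 58
C = 58 + 0.65(4434) = 58 + 2882.1 = 2940.1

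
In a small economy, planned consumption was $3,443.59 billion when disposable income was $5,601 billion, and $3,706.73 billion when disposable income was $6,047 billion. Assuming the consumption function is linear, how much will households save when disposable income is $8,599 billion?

S = 3386.59

MPC = (3706.73 − 3443.59)/(6047 − 5601) = 263.14/446 = 0.59
a = 3443.59 − 0.59(5601) = 3443.59 − 3304.59 = 139
C = 139 + 0.59(8599) = 5212.41
S = 8599 − 5212.41 = 3386.59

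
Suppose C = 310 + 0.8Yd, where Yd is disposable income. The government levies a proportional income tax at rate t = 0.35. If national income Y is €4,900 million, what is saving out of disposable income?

Yd = (1 − 0.35)(4900) = 0.65(4900) = 3185
C = 310 + 0.8(3185) = 310 + 2548 = 2858
S = Yd − C = 3185 − 2858 = 327

S = 327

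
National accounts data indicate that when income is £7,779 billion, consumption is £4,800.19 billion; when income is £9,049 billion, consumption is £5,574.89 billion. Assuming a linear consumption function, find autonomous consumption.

a = 55

MPC = ΔC/ΔY = (5574.89 − 4800.19)/(9049 − 7779) = 774.7/1270 = 0.61
a = C − MPC·Y = 4800.19 − 0.61(7779) = 4800.19 − 4745.19 = 55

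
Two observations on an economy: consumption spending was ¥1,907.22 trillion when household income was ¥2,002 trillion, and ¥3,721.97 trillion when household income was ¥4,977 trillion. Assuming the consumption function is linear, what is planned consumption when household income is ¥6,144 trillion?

MPC = (3721.97 − 1907.22)/(4977 − 2002) = 1814.75/2975 = 0.61
a = 1907.22 − 0.61(2002) = 1907.22 − 1221.22 = 686
C = 686 + 0.61(6144) = 686 + 3747.84 = 4433.84

C = 4433.84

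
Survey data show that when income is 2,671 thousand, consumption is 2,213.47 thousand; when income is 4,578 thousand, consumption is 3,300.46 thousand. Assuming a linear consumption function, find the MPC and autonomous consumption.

MPC = ΔC/ΔY = (3300.46 − 2213.47)/(4578 − 2671) = 1086.99/1907 = 0.57
a = C − MPC·Y = 2213.47 − 0.57(2671) = 2213.47 − 1522.47 = 691

MPC = 0.57; a = 691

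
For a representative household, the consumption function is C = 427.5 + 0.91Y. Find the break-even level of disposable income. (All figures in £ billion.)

At break-even, C = Y: 427.5 + 0.91Y = Y
0.09Y = 427.5, so Y = 427.5/0.09 = 4750

Y = 4750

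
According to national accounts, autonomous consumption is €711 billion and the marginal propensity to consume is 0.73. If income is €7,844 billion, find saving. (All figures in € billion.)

S = 1406.88

C = 711 + 0.73(7844) = 711 + 5726.12 = 6437.12
S = Y − C = 7844 − 6437.12 = 1406.88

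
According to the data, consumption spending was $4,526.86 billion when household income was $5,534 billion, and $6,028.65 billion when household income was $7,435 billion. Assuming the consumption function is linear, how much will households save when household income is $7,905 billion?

MPC = (6028.65 − 4526.86)/(7435 − 5534) = 1501.79/1901 = 0.79
a = 4526.86 − 0.79(5534) = 4526.86 − 4371.86 = 155
C = 155 + 0.79(7905) = 6399.95
S = 7905 − 6399.95 = 1505.05

S = 1505.05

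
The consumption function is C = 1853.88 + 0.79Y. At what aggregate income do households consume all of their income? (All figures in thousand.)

At break-even, C = Y: 1853.88 + 0.79Y = Y
0.21Y = 1853.88, so Y = 1853.88/0.21 = 8828

Y = 8828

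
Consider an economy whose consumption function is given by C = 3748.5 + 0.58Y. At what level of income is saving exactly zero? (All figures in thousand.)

At break-even, C = Y: 3748.5 + 0.58Y = Y
0.42Y = 3748.5, so Y = 3748.5/0.42 = 8925

Y = 8925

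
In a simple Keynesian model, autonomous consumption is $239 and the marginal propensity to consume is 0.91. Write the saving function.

S = -239 + 0.09Y

S = Y − C = Y − (239 + 0.91Y) = -239 + (1 − 0.91)Y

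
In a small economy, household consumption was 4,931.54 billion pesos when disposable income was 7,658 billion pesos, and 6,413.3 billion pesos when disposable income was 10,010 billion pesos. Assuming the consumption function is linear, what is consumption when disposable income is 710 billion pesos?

C = 554.3

MPC = (6413.3 − 4931.54)/(10010 − 7658) = 1481.76/2352 = 0.63
a = 4931.54 − 0.63(7658) = 4931.54 − 4824.54 = 107
C = 107 + 0.63(710) = 107 + 447.3 = 554.3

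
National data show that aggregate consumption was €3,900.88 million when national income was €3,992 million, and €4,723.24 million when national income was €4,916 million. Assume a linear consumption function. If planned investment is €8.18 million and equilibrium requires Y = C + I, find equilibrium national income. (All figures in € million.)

MPC = (4723.24 − 3900.88)/(4916 − 3992) = 822.36/924 = 0.89
a = 3900.88 − 0.89(3992) = 348
Equilibrium: Y = 348 + 0.89Y + 8.18
0.11Y = 356.18, so Y = 356.18/0.11 = 3238

Y = 3238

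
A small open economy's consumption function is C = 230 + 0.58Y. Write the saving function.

S = Y − C = Y − (230 + 0.58Y) = -230 + (1 − 0.58)Y

S = -230 + 0.42Y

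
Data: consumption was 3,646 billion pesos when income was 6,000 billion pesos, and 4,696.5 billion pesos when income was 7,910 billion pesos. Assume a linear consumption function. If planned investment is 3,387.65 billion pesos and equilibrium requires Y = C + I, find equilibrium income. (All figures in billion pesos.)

MPC = (4696.5 − 3646)/(7910 − 6000) = 1050.5/1910 = 0.55
a = 3646 − 0.55(6000) = 346
Equilibrium: Y = 346 + 0.55Y + 3387.65
0.45Y = 3733.65, so Y = 3733.65/0.45 = 8297

Y = 8297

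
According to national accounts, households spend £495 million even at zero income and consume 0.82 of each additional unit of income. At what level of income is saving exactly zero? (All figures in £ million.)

At break-even, C = Y: 495 + 0.82Y = Y
0.18Y = 495, so Y = 495/0.18 = 2750

Y = 2750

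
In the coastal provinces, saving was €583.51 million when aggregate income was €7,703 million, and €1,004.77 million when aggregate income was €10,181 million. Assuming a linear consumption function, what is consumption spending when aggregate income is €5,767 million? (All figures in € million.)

C = 5512.61

MPS = ΔS/ΔY = (1004.77 − 583.51)/(10181 − 7703) = 421.26/2478 = 0.17
MPC = 1 − MPS = 0.83
Autonomous saving = 583.51 − 0.17(7703) = -726, so a = 726
C = 726 + 0.83(5767) = 726 + 4786.61 = 5512.61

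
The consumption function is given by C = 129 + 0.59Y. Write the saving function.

S = -129 + 0.41Y

S = Y − C = Y − (129 + 0.59Y) = -129 + (1 − 0.59)Y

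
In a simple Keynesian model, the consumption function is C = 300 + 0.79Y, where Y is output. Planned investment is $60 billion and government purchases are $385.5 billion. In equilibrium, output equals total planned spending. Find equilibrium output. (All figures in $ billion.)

Y = 3550

Y = C + I + G = 300 + 0.79Y + 60 + 385.5
Y − 0.79Y = 745.5
0.21Y = 745.5, so Y = 745.5/0.21 = 3550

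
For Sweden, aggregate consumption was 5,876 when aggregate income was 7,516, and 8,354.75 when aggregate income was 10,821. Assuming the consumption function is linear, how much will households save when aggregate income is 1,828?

MPC = (8354.75 − 5876)/(10821 − 7516) = 2478.75/3305 = 0.75
a = 5876 − 0.75(7516) = 5876 − 5637 = 239
C = 239 + 0.75(1828) = 1610
S = 1828 − 1610 = 218

S = 218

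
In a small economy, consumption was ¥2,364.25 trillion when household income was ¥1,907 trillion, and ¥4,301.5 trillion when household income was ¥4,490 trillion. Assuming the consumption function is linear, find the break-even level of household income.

MPC = (4301.5 − 2364.25)/(4490 − 1907) = 1937.25/2583 = 0.75
a = 2364.25 − 0.75(1907) = 2364.25 − 1430.25 = 934
Break-even: Y = a/(1−MPC) = 934/0.25 = 3736

Y = 3736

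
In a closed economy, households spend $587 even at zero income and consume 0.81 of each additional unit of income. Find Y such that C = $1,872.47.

Y = 1587

587 + 0.81Y = 1872.47
0.81Y = 1285.47, so Y = 1285.47/0.81 = 1587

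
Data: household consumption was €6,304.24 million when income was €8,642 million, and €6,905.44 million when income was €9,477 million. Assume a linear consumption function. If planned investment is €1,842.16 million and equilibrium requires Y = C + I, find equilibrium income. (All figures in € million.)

MPC = (6905.44 − 6304.24)/(9477 − 8642) = 601.2/835 = 0.72
a = 6304.24 − 0.72(8642) = 82
Equilibrium: Y = 82 + 0.72Y + 1842.16
0.28Y = 1924.16, so Y = 1924.16/0.28 = 6872

Y = 6872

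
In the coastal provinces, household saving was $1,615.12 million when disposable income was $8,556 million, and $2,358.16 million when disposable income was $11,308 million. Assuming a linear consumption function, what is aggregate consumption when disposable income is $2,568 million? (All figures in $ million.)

MPS = ΔS/ΔY = (2358.16 − 1615.12)/(11308 − 8556) = 743.04/2752 = 0.27
MPC = 1 − MPS = 0.73
Autonomous saving = 1615.12 − 0.27(8556) = -695, so a = 695
C = 695 + 0.73(2568) = 695 + 1874.64 = 2569.64

C = 2569.64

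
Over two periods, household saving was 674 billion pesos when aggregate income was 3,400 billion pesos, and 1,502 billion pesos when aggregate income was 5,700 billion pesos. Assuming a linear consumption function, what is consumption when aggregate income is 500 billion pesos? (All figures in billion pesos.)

MPS = ΔS/ΔY = (1502 − 674)/(5700 − 3400) = 828/2300 = 0.36
MPC = 1 − MPS = 0.64
Autonomous saving = 674 − 0.36(3400) = -550, so a = 550
C = 550 + 0.64(500) = 550 + 320 = 870

C = 870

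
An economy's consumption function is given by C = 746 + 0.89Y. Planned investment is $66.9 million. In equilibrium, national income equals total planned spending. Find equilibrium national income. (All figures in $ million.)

Y = C + I = 746 + 0.89Y + 66.9
Y − 0.89Y = 812.9
0.11Y = 812.9, so Y = 812.9/0.11 = 7390

Y = 7390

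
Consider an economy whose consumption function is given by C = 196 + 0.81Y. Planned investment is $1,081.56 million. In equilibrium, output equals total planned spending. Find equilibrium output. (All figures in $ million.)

Y = 6724

Y = C + I = 196 + 0.81Y + 1081.56
Y − 0.81Y = 1277.56
0.19Y = 1277.56, so Y = 1277.56/0.19 = 6724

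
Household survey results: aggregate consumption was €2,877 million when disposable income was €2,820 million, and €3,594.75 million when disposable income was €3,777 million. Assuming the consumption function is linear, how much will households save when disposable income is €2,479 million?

S = -142.25

MPC = (3594.75 − 2877)/(3777 − 2820) = 717.75/957 = 0.75
a = 2877 − 0.75(2820) = 2877 − 2115 = 762
C = 762 + 0.75(2479) = 2621.25
S = 2479 − 2621.25 = -142.25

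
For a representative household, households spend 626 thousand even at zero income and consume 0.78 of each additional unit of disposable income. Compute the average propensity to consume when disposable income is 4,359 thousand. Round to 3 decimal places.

APC = 0.924

C = 626 + 0.78(4359) = 4026.02
APC = C/Y = 4026.02/4359 = 0.924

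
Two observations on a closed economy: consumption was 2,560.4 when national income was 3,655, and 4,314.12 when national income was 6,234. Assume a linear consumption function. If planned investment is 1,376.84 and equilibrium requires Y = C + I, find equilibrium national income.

MPC = (4314.12 − 2560.4)/(6234 − 3655) = 1753.72/2579 = 0.68
a = 2560.4 − 0.68(3655) = 75
Equilibrium: Y = 75 + 0.68Y + 1376.84
0.32Y = 1451.84, so Y = 1451.84/0.32 = 4537

Y = 4537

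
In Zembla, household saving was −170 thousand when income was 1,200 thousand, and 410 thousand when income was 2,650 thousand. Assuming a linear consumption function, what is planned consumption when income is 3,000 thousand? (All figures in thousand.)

C = 2450

MPS = ΔS/ΔY = (410 − (-170))/(2650 − 1200) = 580/1450 = 0.4
MPC = 1 − MPS = 0.6
Autonomous saving = -170 − 0.4(1200) = -650, so a = 650
C = 650 + 0.6(3000) = 650 + 1800 = 2450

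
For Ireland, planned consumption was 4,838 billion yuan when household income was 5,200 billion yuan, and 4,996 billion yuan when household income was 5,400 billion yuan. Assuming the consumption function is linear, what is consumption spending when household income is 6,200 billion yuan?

MPC = (4996 − 4838)/(5400 − 5200) = 158/200 = 0.79
a = 4838 − 0.79(5200) = 4838 − 4108 = 730
C = 730 + 0.79(6200) = 730 + 4898 = 5628

C = 5628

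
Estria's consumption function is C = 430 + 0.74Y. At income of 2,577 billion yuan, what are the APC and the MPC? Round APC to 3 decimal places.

APC = 0.907; MPC = 0.74

MPC = 0.74 (the slope of the consumption function)
C = 430 + 0.74(2577) = 2336.98, so APC = 2336.98/2577 = 0.907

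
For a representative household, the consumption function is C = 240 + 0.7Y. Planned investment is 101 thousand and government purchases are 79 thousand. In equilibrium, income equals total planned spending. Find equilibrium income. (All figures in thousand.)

Y = C + I + G = 240 + 0.7Y + 101 + 79
Y − 0.7Y = 420
0.3Y = 420, so Y = 420/0.3 = 1400

Y = 1400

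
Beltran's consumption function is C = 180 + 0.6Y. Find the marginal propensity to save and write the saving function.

MPS = 1 − MPC = 1 − 0.6 = 0.4
S = Y − C = -180 + 0.4Y

MPS = 0.4; S = -180 + 0.4Y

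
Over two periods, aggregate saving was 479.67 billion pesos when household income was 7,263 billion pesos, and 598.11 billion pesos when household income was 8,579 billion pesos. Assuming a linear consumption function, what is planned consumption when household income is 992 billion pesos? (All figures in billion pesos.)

C = 1076.72

MPS = ΔS/ΔY = (598.11 − 479.67)/(8579 − 7263) = 118.44/1316 = 0.09
MPC = 1 − MPS = 0.91
Autonomous saving = 479.67 − 0.09(7263) = -174, so a = 174
C = 174 + 0.91(992) = 174 + 902.72 = 1076.72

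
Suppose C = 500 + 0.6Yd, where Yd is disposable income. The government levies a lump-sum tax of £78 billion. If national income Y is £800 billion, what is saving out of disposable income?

S = -211.2

Yd = Y − T = 800 − 78 = 722
C = 500 + 0.6(722) = 500 + 433.2 = 933.2
S = Yd − C = 722 − 933.2 = -211.2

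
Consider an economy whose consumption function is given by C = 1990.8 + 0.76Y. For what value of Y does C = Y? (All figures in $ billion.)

At break-even, C = Y: 1990.8 + 0.76Y = Y
0.24Y = 1990.8, so Y = 1990.8/0.24 = 8295

Y = 8295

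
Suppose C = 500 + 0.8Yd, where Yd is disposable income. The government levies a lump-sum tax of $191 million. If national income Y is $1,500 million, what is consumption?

C = 1547.2

Yd = Y − T = 1500 − 191 = 1309
C = 500 + 0.8(1309) = 500 + 1047.2 = 1547.2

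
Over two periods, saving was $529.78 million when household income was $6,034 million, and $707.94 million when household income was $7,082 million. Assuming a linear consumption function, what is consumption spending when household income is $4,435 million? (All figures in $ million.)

C = 4177.05

MPS = ΔS/ΔY = (707.94 − 529.78)/(7082 − 6034) = 178.16/1048 = 0.17
MPC = 1 − MPS = 0.83
Autonomous saving = 529.78 − 0.17(6034) = -496, so a = 496
C = 496 + 0.83(4435) = 496 + 3681.05 = 4177.05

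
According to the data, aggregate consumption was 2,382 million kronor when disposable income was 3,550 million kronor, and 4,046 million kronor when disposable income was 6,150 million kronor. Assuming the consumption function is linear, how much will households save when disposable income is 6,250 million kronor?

MPC = (4046 − 2382)/(6150 − 3550) = 1664/2600 = 0.64
a = 2382 − 0.64(3550) = 2382 − 2272 = 110
C = 110 + 0.64(6250) = 4110
S = 6250 − 4110 = 2140

S = 2140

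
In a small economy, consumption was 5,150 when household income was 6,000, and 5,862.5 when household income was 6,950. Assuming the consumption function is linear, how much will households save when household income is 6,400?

MPC = (5862.5 − 5150)/(6950 − 6000) = 712.5/950 = 0.75
a = 5150 − 0.75(6000) = 5150 − 4500 = 650
C = 650 + 0.75(6400) = 5450
S = 6400 − 5450 = 950

S = 950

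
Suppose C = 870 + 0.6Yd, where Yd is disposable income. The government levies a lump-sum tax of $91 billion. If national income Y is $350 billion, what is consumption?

Yd = Y − T = 350 − 91 = 259
C = 870 + 0.6(259) = 870 + 155.4 = 1025.4

C = 1025.4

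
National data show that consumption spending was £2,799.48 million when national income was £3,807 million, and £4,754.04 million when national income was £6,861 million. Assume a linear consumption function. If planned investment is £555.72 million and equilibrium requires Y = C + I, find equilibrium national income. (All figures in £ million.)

Y = 2552

MPC = (4754.04 − 2799.48)/(6861 − 3807) = 1954.56/3054 = 0.64
a = 2799.48 − 0.64(3807) = 363
Equilibrium: Y = 363 + 0.64Y + 555.72
0.36Y = 918.72, so Y = 918.72/0.36 = 2552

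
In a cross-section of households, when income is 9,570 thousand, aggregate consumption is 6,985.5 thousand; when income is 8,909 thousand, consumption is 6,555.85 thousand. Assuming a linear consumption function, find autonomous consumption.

a = 765

MPC = ΔC/ΔY = (6985.5 − 6555.85)/(9570 − 8909) = 429.65/661 = 0.65
a = C − MPC·Y = 6555.85 − 0.65(8909) = 6555.85 − 5790.85 = 765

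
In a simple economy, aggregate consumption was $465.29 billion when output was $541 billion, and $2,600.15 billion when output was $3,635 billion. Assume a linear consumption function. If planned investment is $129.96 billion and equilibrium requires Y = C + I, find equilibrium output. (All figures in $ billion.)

MPC = (2600.15 − 465.29)/(3635 − 541) = 2134.86/3094 = 0.69
a = 465.29 − 0.69(541) = 92
Equilibrium: Y = 92 + 0.69Y + 129.96
0.31Y = 221.96, so Y = 221.96/0.31 = 716

Y = 716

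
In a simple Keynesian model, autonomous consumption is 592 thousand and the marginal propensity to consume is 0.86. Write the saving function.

S = -592 + 0.14Y

S = Y − C = Y − (592 + 0.86Y) = -592 + (1 − 0.86)Y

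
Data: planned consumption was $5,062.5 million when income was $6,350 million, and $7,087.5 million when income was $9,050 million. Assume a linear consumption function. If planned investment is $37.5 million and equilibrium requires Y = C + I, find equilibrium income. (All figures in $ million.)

MPC = (7087.5 − 5062.5)/(9050 − 6350) = 2025/2700 = 0.75
a = 5062.5 − 0.75(6350) = 300
Equilibrium: Y = 300 + 0.75Y + 37.5
0.25Y = 337.5, so Y = 337.5/0.25 = 1350

Y = 1350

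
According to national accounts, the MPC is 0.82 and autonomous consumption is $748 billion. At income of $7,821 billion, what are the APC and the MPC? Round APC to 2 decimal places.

MPC = 0.82 (the slope of the consumption function)
C = 748 + 0.82(7821) = 7161.22, so APC = 7161.22/7821 = 0.92

APC = 0.92; MPC = 0.82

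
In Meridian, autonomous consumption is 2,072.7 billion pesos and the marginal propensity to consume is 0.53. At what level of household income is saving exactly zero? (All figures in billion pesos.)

Y = 4410

At break-even, C = Y: 2072.7 + 0.53Y = Y
0.47Y = 2072.7, so Y = 2072.7/0.47 = 4410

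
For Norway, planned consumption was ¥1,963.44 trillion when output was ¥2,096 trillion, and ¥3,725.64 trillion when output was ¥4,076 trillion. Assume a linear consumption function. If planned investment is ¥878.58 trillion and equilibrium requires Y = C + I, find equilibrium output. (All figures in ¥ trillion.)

MPC = (3725.64 − 1963.44)/(4076 − 2096) = 1762.2/1980 = 0.89
a = 1963.44 − 0.89(2096) = 98
Equilibrium: Y = 98 + 0.89Y + 878.58
0.11Y = 976.58, so Y = 976.58/0.11 = 8878

Y = 8878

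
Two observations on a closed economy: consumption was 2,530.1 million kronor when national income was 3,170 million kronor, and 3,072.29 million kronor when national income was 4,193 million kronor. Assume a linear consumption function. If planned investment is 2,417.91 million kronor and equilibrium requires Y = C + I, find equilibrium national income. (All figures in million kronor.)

Y = 6953

MPC = (3072.29 − 2530.1)/(4193 − 3170) = 542.19/1023 = 0.53
a = 2530.1 − 0.53(3170) = 850
Equilibrium: Y = 850 + 0.53Y + 2417.91
0.47Y = 3267.91, so Y = 3267.91/0.47 = 6953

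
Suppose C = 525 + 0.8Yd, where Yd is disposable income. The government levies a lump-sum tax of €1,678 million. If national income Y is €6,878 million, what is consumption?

Yd = Y − T = 6878 − 1678 = 5200
C = 525 + 0.8(5200) = 525 + 4160 = 4685

C = 4685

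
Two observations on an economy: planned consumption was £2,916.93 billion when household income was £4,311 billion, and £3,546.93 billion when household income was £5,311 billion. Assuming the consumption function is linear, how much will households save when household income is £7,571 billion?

MPC = (3546.93 − 2916.93)/(5311 − 4311) = 630/1000 = 0.63
a = 2916.93 − 0.63(4311) = 2916.93 − 2715.93 = 201
C = 201 + 0.63(7571) = 4970.73
S = 7571 − 4970.73 = 2600.27

S = 2600.27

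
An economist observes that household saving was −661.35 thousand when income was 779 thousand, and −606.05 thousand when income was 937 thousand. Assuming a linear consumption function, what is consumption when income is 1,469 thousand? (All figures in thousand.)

MPS = ΔS/ΔY = (-606.05 − (-661.35))/(937 − 779) = 55.3/158 = 0.35
MPC = 1 − MPS = 0.65
Autonomous saving = -661.35 − 0.35(779) = -934, so a = 934
C = 934 + 0.65(1469) = 934 + 954.85 = 1888.85

C = 1888.85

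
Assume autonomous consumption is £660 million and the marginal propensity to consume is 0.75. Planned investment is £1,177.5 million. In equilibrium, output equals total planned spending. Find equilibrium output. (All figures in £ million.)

Y = 7350

Y = C + I = 660 + 0.75Y + 1177.5
Y − 0.75Y = 1837.5
0.25Y = 1837.5, so Y = 1837.5/0.25 = 7350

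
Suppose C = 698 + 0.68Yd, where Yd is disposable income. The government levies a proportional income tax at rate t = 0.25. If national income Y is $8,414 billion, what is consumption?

Yd = (1 − 0.25)(8414) = 0.75(8414) = 6310.5
C = 698 + 0.68(6310.5) = 698 + 4291.14 = 4989.14

C = 4989.14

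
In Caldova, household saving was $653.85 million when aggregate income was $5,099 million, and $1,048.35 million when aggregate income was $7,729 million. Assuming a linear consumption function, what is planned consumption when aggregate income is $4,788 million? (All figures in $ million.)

MPS = ΔS/ΔY = (1048.35 − 653.85)/(7729 − 5099) = 394.5/2630 = 0.15
MPC = 1 − MPS = 0.85
Autonomous saving = 653.85 − 0.15(5099) = -111, so a = 111
C = 111 + 0.85(4788) = 111 + 4069.8 = 4180.8

C = 4180.8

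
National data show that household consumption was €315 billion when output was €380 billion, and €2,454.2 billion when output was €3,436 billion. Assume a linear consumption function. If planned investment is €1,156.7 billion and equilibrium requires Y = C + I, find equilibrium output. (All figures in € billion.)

MPC = (2454.2 − 315)/(3436 − 380) = 2139.2/3056 = 0.7
a = 315 − 0.7(380) = 49
Equilibrium: Y = 49 + 0.7Y + 1156.7
0.3Y = 1205.7, so Y = 1205.7/0.3 = 4019

Y = 4019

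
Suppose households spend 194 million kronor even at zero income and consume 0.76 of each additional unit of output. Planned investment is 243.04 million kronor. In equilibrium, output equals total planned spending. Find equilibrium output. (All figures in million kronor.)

Y = 1821

Y = C + I = 194 + 0.76Y + 243.04
Y − 0.76Y = 437.04
0.24Y = 437.04, so Y = 437.04/0.24 = 1821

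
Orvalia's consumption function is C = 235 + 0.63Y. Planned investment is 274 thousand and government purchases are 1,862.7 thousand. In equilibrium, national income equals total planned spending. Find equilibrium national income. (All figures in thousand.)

Y = C + I + G = 235 + 0.63Y + 274 + 1862.7
Y − 0.63Y = 2371.7
0.37Y = 2371.7, so Y = 2371.7/0.37 = 6410

Y = 6410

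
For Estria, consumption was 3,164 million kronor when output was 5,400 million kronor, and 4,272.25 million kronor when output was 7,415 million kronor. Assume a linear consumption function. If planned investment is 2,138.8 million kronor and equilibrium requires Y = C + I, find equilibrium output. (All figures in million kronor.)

Y = 5184

MPC = (4272.25 − 3164)/(7415 − 5400) = 1108.25/2015 = 0.55
a = 3164 − 0.55(5400) = 194
Equilibrium: Y = 194 + 0.55Y + 2138.8
0.45Y = 2332.8, so Y = 2332.8/0.45 = 5184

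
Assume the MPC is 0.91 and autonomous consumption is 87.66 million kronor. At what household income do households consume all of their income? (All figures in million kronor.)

At break-even, C = Y: 87.66 + 0.91Y = Y
0.09Y = 87.66, so Y = 87.66/0.09 = 974

Y = 974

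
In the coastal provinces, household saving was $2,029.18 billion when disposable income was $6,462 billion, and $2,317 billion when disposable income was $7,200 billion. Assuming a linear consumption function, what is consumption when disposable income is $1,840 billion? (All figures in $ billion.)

MPS = ΔS/ΔY = (2317 − 2029.18)/(7200 − 6462) = 287.82/738 = 0.39
MPC = 1 − MPS = 0.61
Autonomous saving = 2029.18 − 0.39(6462) = -491, so a = 491
C = 491 + 0.61(1840) = 491 + 1122.4 = 1613.4

C = 1613.4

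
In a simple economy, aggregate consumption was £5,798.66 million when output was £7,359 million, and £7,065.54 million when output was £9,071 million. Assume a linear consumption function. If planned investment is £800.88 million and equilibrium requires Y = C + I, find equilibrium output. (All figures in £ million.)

Y = 4438

MPC = (7065.54 − 5798.66)/(9071 − 7359) = 1266.88/1712 = 0.74
a = 5798.66 − 0.74(7359) = 353
Equilibrium: Y = 353 + 0.74Y + 800.88
0.26Y = 1153.88, so Y = 1153.88/0.26 = 4438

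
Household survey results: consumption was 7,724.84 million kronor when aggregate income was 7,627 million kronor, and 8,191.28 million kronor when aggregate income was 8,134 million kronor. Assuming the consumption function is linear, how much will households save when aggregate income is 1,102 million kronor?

S = -619.84

MPC = (8191.28 − 7724.84)/(8134 − 7627) = 466.44/507 = 0.92
a = 7724.84 − 0.92(7627) = 7724.84 − 7016.84 = 708
C = 708 + 0.92(1102) = 1721.84
S = 1102 − 1721.84 = -619.84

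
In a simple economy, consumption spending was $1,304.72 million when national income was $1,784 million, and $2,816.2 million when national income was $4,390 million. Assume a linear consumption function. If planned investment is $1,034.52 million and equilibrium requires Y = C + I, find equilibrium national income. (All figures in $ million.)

MPC = (2816.2 − 1304.72)/(4390 − 1784) = 1511.48/2606 = 0.58
a = 1304.72 − 0.58(1784) = 270
Equilibrium: Y = 270 + 0.58Y + 1034.52
0.42Y = 1304.52, so Y = 1304.52/0.42 = 3106

Y = 3106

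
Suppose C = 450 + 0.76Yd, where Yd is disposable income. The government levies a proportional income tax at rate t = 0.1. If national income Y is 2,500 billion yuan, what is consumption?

Yd = (1 − 0.1)(2500) = 0.9(2500) = 2250
C = 450 + 0.76(2250) = 450 + 1710 = 2160

C = 2160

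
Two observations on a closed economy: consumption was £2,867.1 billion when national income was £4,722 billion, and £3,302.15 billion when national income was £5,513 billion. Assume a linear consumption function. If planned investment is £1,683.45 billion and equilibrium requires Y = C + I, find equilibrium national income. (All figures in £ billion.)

MPC = (3302.15 − 2867.1)/(5513 − 4722) = 435.05/791 = 0.55
a = 2867.1 − 0.55(4722) = 270
Equilibrium: Y = 270 + 0.55Y + 1683.45
0.45Y = 1953.45, so Y = 1953.45/0.45 = 4341

Y = 4341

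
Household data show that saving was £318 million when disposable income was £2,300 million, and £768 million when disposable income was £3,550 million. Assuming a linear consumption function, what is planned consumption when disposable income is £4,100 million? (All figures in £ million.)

MPS = ΔS/ΔY = (768 − 318)/(3550 − 2300) = 450/1250 = 0.36
MPC = 1 − MPS = 0.64
Autonomous saving = 318 − 0.36(2300) = -510, so a = 510
C = 510 + 0.64(4100) = 510 + 2624 = 3134

C = 3134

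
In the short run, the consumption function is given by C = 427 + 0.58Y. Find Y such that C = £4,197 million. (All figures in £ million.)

427 + 0.58Y = 4197
0.58Y = 3770, so Y = 3770/0.58 = 6500

Y = 6500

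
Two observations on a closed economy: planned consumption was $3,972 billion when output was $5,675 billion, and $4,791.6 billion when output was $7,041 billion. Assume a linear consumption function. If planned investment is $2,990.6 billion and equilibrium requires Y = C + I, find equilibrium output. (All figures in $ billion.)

MPC = (4791.6 − 3972)/(7041 − 5675) = 819.6/1366 = 0.6
a = 3972 − 0.6(5675) = 567
Equilibrium: Y = 567 + 0.6Y + 2990.6
0.4Y = 3557.6, so Y = 3557.6/0.4 = 8894

Y = 8894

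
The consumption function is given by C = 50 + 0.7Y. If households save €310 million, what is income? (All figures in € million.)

S = Y − C = -50 + 0.3Y
-50 + 0.3Y = 310, so 0.3Y = 360 and Y = 1200

Y = 1200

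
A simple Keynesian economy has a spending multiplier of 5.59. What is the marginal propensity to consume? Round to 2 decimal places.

k = 1/(1 − MPC), so 1 − MPC = 1/k = 1/5.59 = 0.1789
MPC = 1 − 0.1789 = 0.82

MPC = 0.82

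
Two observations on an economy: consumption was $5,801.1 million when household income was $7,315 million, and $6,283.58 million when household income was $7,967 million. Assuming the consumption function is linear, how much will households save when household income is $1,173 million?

S = -83.02

MPC = (6283.58 − 5801.1)/(7967 − 7315) = 482.48/652 = 0.74
a = 5801.1 − 0.74(7315) = 5801.1 − 5413.1 = 388
C = 388 + 0.74(1173) = 1256.02
S = 1173 − 1256.02 = -83.02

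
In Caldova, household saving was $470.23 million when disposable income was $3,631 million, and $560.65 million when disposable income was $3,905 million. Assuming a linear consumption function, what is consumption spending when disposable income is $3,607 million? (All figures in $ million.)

MPS = ΔS/ΔY = (560.65 − 470.23)/(3905 − 3631) = 90.42/274 = 0.33
MPC = 1 − MPS = 0.67
Autonomous saving = 470.23 − 0.33(3631) = -728, so a = 728
C = 728 + 0.67(3607) = 728 + 2416.69 = 3144.69

C = 3144.69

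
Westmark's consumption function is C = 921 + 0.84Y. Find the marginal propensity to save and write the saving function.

MPS = 0.16; S = -921 + 0.16Y

MPS = 1 − MPC = 1 − 0.84 = 0.16
S = Y − C = -921 + 0.16Y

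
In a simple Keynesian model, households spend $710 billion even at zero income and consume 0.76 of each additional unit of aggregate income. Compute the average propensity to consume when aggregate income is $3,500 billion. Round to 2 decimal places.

C = 710 + 0.76(3500) = 3370
APC = C/Y = 3370/3500 = 0.96

APC = 0.96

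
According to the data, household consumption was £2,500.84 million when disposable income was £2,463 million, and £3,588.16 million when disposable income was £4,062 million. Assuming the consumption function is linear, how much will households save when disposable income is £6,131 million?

S = 1135.92

MPC = (3588.16 − 2500.84)/(4062 − 2463) = 1087.32/1599 = 0.68
a = 2500.84 − 0.68(2463) = 2500.84 − 1674.84 = 826
C = 826 + 0.68(6131) = 4995.08
S = 6131 − 4995.08 = 1135.92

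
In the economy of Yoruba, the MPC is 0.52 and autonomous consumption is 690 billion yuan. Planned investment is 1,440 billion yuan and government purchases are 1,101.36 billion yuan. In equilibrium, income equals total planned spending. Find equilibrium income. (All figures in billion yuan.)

Y = 6732

Y = C + I + G = 690 + 0.52Y + 1440 + 1101.36
Y − 0.52Y = 3231.36
0.48Y = 3231.36, so Y = 3231.36/0.48 = 6732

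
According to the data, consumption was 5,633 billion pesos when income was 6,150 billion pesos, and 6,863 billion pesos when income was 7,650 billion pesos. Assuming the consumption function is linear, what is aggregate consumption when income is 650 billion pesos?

MPC = (6863 − 5633)/(7650 − 6150) = 1230/1500 = 0.82
a = 5633 − 0.82(6150) = 5633 − 5043 = 590
C = 590 + 0.82(650) = 590 + 533 = 1123

C = 1123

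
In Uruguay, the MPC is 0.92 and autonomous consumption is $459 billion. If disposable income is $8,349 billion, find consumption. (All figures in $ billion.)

C = 8140.08

C = 459 + 0.92(8349) = 459 + 7681.08 = 8140.08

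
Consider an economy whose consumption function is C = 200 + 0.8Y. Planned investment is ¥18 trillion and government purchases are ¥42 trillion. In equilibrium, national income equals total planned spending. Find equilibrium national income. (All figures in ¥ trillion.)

Y = C + I + G = 200 + 0.8Y + 18 + 42
Y − 0.8Y = 260
0.2Y = 260, so Y = 260/0.2 = 1300

Y = 1300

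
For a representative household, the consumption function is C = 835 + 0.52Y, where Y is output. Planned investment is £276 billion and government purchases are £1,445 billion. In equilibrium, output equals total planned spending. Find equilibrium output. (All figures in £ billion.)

Y = 5325

Y = C + I + G = 835 + 0.52Y + 276 + 1445
Y − 0.52Y = 2556
0.48Y = 2556, so Y = 2556/0.48 = 5325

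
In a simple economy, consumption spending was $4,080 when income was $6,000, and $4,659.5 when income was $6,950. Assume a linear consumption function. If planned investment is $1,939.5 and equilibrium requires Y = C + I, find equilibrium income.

MPC = (4659.5 − 4080)/(6950 − 6000) = 579.5/950 = 0.61
a = 4080 − 0.61(6000) = 420
Equilibrium: Y = 420 + 0.61Y + 1939.5
0.39Y = 2359.5, so Y = 2359.5/0.39 = 6050

Y = 6050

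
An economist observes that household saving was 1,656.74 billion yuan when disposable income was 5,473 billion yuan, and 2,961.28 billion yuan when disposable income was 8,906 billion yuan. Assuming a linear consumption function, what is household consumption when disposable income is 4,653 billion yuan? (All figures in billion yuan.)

MPS = ΔS/ΔY = (2961.28 − 1656.74)/(8906 − 5473) = 1304.54/3433 = 0.38
MPC = 1 − MPS = 0.62
Autonomous saving = 1656.74 − 0.38(5473) = -423, so a = 423
C = 423 + 0.62(4653) = 423 + 2884.86 = 3307.86

C = 3307.86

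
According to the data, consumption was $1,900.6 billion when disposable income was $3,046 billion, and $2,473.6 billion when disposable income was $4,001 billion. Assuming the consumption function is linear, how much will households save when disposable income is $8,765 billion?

S = 3433

MPC = (2473.6 − 1900.6)/(4001 − 3046) = 573/955 = 0.6
a = 1900.6 − 0.6(3046) = 1900.6 − 1827.6 = 73
C = 73 + 0.6(8765) = 5332
S = 8765 − 5332 = 3433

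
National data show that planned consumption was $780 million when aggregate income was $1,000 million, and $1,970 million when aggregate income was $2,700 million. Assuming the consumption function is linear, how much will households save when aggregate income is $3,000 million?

MPC = (1970 − 780)/(2700 − 1000) = 1190/1700 = 0.7
a = 780 − 0.7(1000) = 780 − 700 = 80
C = 80 + 0.7(3000) = 2180
S = 3000 − 2180 = 820

S = 820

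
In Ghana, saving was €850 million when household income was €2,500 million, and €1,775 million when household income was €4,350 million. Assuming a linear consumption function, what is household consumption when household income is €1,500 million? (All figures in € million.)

MPS = ΔS/ΔY = (1775 − 850)/(4350 − 2500) = 925/1850 = 0.5
MPC = 1 − MPS = 0.5
Autonomous saving = 850 − 0.5(2500) = -400, so a = 400
C = 400 + 0.5(1500) = 400 + 750 = 1150

C = 1150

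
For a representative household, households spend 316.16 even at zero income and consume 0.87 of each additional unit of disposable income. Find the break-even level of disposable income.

Y = 2432

At break-even, C = Y: 316.16 + 0.87Y = Y
0.13Y = 316.16, so Y = 316.16/0.13 = 2432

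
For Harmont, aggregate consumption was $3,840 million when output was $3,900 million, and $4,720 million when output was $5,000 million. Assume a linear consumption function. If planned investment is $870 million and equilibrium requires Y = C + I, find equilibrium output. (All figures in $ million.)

MPC = (4720 − 3840)/(5000 − 3900) = 880/1100 = 0.8
a = 3840 − 0.8(3900) = 720
Equilibrium: Y = 720 + 0.8Y + 870
0.2Y = 1590, so Y = 1590/0.2 = 7950

Y = 7950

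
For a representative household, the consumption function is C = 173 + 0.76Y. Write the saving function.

S = Y − C = Y − (173 + 0.76Y) = -173 + (1 − 0.76)Y

S = -173 + 0.24Y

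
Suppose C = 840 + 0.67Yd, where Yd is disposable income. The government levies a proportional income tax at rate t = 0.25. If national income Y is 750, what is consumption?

C = 1216.875

Yd = (1 − 0.25)(750) = 0.75(750) = 562.5
C = 840 + 0.67(562.5) = 840 + 376.875 = 1216.875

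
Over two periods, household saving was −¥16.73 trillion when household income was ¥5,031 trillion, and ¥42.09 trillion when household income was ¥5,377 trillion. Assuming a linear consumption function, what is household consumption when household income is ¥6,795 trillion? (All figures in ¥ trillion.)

C = 6511.85

MPS = ΔS/ΔY = (42.09 − (-16.73))/(5377 − 5031) = 58.82/346 = 0.17
MPC = 1 − MPS = 0.83
Autonomous saving = -16.73 − 0.17(5031) = -872, so a = 872
C = 872 + 0.83(6795) = 872 + 5639.85 = 6511.85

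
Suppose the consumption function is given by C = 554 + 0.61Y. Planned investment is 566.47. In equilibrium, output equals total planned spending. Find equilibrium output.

Y = 2873

Y = C + I = 554 + 0.61Y + 566.47
Y − 0.61Y = 1120.47
0.39Y = 1120.47, so Y = 1120.47/0.39 = 2873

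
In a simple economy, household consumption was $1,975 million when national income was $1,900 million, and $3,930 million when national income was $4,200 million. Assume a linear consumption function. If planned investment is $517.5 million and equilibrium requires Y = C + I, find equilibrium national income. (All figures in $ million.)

MPC = (3930 − 1975)/(4200 − 1900) = 1955/2300 = 0.85
a = 1975 − 0.85(1900) = 360
Equilibrium: Y = 360 + 0.85Y + 517.5
0.15Y = 877.5, so Y = 877.5/0.15 = 5850

Y = 5850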